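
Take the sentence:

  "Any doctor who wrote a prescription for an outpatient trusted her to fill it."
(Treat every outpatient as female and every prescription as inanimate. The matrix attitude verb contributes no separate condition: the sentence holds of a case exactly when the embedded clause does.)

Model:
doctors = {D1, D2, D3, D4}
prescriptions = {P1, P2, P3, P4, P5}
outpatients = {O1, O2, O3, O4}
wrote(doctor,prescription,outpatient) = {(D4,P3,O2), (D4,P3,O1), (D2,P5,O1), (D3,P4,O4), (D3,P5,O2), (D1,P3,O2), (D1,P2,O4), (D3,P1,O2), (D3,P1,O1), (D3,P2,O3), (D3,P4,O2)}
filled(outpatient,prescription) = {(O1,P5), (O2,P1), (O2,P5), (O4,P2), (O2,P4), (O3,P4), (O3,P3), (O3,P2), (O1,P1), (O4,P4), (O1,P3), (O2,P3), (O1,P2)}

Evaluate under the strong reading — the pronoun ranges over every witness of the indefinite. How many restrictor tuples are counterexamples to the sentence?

0

"her" takes "an outpatient" as antecedent and "it" takes "a prescription"; both are donkey pronouns co-varying with the restrictor.
Strong reading: for every (d,p,o) with wrote(d,p,o), filled(o,p).
Restrictor triples: (D1,P2,O4)→filled(O4,P2) ✓  (D1,P3,O2)→filled(O2,P3) ✓  (D2,P5,O1)→filled(O1,P5) ✓  (D3,P1,O1)→filled(O1,P1) ✓  (D3,P1,O2)→filled(O2,P1) ✓  (D3,P2,O3)→filled(O3,P2) ✓  (D3,P4,O2)→filled(O2,P4) ✓  (D3,P4,O4)→filled(O4,P4) ✓  (D3,P5,O2)→filled(O2,P5) ✓  (D4,P3,O1)→filled(O1,P3) ✓  (D4,P3,O2)→filled(O2,P3) ✓
Counterexamples (restrictor triples failing the scope): 0.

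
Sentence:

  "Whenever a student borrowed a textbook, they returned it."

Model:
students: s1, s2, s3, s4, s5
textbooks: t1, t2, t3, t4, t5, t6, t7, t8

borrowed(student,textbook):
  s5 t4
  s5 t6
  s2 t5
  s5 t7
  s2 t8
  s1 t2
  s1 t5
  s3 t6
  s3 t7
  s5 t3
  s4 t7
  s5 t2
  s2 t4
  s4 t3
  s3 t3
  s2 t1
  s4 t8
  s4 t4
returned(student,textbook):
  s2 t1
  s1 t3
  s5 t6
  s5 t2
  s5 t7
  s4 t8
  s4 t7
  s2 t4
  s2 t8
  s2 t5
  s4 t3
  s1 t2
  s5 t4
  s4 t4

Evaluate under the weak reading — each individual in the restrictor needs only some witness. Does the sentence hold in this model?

False

"it" takes "a textbook" as antecedent — a donkey pronoun bound across the clause boundary.
Weak reading: every student s with some borrowed-textbook has at least one borrowed-textbook t such that returned(s,t).
Per student: s1:✓  s2:✓  s3:✗  s4:✓  s5:✓
s3 has no witness among its borrowed-textbooks.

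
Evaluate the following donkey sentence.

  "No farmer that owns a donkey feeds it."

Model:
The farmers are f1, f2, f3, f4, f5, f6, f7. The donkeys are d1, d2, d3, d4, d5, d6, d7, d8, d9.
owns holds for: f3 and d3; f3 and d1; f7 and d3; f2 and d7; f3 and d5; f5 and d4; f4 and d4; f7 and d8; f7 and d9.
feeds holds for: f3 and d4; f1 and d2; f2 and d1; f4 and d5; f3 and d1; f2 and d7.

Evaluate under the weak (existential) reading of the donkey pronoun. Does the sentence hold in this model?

"it" takes "a donkey" as antecedent — a donkey pronoun bound across the clause boundary.
Truth condition: for no (f,d) with owns(f,d) does feeds(f,d) hold.
Restrictor pairs — does the scope hold? (f2,d7):holds  (f3,d1):holds  (f3,d3):fails  (f3,d5):fails  (f4,d4):fails  (f5,d4):fails  (f7,d3):fails  (f7,d8):fails  (f7,d9):fails
Scope holds for 2 pair(s), so the sentence is false.

False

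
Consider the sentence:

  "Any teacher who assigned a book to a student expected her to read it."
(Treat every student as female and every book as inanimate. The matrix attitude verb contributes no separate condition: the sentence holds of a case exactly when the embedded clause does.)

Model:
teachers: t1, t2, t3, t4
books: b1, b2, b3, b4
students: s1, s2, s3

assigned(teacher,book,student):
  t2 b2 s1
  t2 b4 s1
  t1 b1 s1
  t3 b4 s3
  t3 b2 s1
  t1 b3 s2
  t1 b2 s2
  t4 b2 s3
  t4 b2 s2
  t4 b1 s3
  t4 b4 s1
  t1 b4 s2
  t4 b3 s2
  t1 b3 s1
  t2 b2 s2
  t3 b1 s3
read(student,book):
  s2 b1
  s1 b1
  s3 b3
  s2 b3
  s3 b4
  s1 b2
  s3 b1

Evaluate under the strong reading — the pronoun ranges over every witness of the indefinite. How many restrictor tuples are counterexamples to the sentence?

"her" takes "a student" as antecedent and "it" takes "a book"; both are donkey pronouns co-varying with the restrictor.
Strong reading: for every (t,b,s) with assigned(t,b,s), read(s,b).
Restrictor triples: (t1,b1,s1)→read(s1,b1) ✓  (t1,b2,s2)→read(s2,b2) ✗  (t1,b3,s1)→read(s1,b3) ✗  (t1,b3,s2)→read(s2,b3) ✓  (t1,b4,s2)→read(s2,b4) ✗  (t2,b2,s1)→read(s1,b2) ✓  (t2,b2,s2)→read(s2,b2) ✗  (t2,b4,s1)→read(s1,b4) ✗  (t3,b1,s3)→read(s3,b1) ✓  (t3,b2,s1)→read(s1,b2) ✓  (t3,b4,s3)→read(s3,b4) ✓  (t4,b1,s3)→read(s3,b1) ✓  (t4,b2,s2)→read(s2,b2) ✗  (t4,b2,s3)→read(s3,b2) ✗  (t4,b3,s2)→read(s2,b3) ✓  (t4,b4,s1)→read(s1,b4) ✗
Counterexamples (restrictor triples failing the scope): 8.

8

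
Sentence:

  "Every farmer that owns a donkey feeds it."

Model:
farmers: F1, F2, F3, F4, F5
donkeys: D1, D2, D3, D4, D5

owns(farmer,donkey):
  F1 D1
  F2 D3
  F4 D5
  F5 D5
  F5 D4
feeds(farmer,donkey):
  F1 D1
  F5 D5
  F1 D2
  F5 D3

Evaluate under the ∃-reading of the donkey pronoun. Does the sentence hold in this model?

False

"it" takes "a donkey" as antecedent — a donkey pronoun bound across the clause boundary.
Weak reading: every farmer f with some owns-donkey has at least one owns-donkey d such that feeds(f,d).
Per farmer: F1:✓  F2:✗  F4:✗  F5:✓
F2 has no witness among its owns-donkeys.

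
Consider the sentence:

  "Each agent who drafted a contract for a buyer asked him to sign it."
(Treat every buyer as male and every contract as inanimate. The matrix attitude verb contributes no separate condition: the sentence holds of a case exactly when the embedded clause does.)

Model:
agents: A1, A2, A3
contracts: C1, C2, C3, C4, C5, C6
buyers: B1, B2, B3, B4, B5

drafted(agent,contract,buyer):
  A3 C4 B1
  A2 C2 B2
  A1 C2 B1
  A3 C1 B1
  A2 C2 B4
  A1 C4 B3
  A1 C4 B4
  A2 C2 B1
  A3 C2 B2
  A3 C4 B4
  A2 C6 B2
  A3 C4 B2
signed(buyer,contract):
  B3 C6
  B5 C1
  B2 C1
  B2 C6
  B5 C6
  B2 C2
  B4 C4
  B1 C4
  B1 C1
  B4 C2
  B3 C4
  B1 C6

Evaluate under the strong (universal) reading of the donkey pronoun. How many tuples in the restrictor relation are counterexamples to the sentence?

3

"him" takes "a buyer" as antecedent and "it" takes "a contract"; both are donkey pronouns co-varying with the restrictor.
Strong reading: for every (a,c,b) with drafted(a,c,b), signed(b,c).
Restrictor triples: (A1,C2,B1)→signed(B1,C2) ✗  (A1,C4,B3)→signed(B3,C4) ✓  (A1,C4,B4)→signed(B4,C4) ✓  (A2,C2,B1)→signed(B1,C2) ✗  (A2,C2,B2)→signed(B2,C2) ✓  (A2,C2,B4)→signed(B4,C2) ✓  (A2,C6,B2)→signed(B2,C6) ✓  (A3,C1,B1)→signed(B1,C1) ✓  (A3,C2,B2)→signed(B2,C2) ✓  (A3,C4,B1)→signed(B1,C4) ✓  (A3,C4,B2)→signed(B2,C4) ✗  (A3,C4,B4)→signed(B4,C4) ✓
Counterexamples (restrictor triples failing the scope): 3.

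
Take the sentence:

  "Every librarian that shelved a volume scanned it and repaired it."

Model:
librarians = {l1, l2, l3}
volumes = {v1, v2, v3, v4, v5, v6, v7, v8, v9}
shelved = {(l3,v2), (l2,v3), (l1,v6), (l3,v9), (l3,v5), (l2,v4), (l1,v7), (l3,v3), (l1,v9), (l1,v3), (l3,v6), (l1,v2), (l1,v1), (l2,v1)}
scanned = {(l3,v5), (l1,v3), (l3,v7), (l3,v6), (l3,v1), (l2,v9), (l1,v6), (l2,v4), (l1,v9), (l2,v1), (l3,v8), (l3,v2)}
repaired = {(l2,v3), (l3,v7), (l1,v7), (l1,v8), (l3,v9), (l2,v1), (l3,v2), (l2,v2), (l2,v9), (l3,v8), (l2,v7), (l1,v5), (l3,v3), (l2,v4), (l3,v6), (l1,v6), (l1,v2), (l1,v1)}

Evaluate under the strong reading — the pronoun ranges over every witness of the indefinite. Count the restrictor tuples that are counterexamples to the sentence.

9

"it" takes "a volume" as antecedent — a donkey pronoun bound across the clause boundary.
Strong reading: for every (l,v) with shelved(l,v), scanned(l,v) ∧ repaired(l,v).
Restrictor pairs: (l1,v1) ✗  (l1,v2) ✗  (l1,v3) ✗  (l1,v6) ✓  (l1,v7) ✗  (l1,v9) ✗  (l2,v1) ✓  (l2,v3) ✗  (l2,v4) ✓  (l3,v2) ✓  (l3,v3) ✗  (l3,v5) ✗  (l3,v6) ✓  (l3,v9) ✗
Counterexamples (restrictor pairs failing the scope): 9.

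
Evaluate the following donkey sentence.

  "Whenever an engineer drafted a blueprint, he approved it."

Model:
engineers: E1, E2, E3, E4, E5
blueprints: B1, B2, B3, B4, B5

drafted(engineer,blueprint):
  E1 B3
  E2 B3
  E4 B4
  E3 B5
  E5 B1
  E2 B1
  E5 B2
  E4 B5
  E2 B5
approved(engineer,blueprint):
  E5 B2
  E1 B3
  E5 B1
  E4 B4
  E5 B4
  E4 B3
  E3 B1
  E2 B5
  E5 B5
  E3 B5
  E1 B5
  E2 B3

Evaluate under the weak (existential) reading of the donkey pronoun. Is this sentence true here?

"it" takes "a blueprint" as antecedent — a donkey pronoun bound across the clause boundary.
Weak reading: every engineer e with some drafted-blueprint has at least one drafted-blueprint b such that approved(e,b).
Per engineer: E1:✓  E2:✓  E3:✓  E4:✓  E5:✓
Every engineer in the restrictor has a witness.

True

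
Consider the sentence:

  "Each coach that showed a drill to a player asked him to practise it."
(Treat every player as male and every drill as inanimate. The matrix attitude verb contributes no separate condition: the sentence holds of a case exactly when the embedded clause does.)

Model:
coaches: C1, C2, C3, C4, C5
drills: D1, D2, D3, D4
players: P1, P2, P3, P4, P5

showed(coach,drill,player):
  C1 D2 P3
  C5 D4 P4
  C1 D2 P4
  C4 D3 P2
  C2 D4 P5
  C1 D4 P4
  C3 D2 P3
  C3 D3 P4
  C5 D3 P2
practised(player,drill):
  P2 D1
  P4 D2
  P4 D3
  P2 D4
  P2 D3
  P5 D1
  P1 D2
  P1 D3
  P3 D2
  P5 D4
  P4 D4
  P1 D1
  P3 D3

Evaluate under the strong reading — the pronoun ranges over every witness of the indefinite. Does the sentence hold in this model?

True

"him" takes "a player" as antecedent and "it" takes "a drill"; both are donkey pronouns co-varying with the restrictor.
Strong reading: for every (c,d,p) with showed(c,d,p), practised(p,d).
Restrictor triples: (C1,D2,P3)→practised(P3,D2) ✓  (C1,D2,P4)→practised(P4,D2) ✓  (C1,D4,P4)→practised(P4,D4) ✓  (C2,D4,P5)→practised(P5,D4) ✓  (C3,D2,P3)→practised(P3,D2) ✓  (C3,D3,P4)→practised(P4,D3) ✓  (C4,D3,P2)→practised(P2,D3) ✓  (C5,D3,P2)→practised(P2,D3) ✓  (C5,D4,P4)→practised(P4,D4) ✓
Every restrictor triple satisfies the scope.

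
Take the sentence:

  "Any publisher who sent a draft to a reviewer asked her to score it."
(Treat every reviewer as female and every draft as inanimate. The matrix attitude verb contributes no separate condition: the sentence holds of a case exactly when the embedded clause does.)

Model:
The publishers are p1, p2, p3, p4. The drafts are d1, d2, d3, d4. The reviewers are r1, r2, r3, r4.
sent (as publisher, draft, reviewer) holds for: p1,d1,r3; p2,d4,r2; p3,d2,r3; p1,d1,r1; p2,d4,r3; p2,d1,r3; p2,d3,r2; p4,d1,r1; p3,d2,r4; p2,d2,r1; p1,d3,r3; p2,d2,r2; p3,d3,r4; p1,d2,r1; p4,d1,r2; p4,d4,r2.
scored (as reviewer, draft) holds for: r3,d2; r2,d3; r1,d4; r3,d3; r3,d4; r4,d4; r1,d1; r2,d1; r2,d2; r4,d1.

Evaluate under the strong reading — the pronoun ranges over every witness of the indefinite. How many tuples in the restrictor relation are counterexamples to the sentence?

"her" takes "a reviewer" as antecedent and "it" takes "a draft"; both are donkey pronouns co-varying with the restrictor.
Strong reading: for every (p,d,r) with sent(p,d,r), scored(r,d).
Restrictor triples: (p1,d1,r1)→scored(r1,d1) ✓  (p1,d1,r3)→scored(r3,d1) ✗  (p1,d2,r1)→scored(r1,d2) ✗  (p1,d3,r3)→scored(r3,d3) ✓  (p2,d1,r3)→scored(r3,d1) ✗  (p2,d2,r1)→scored(r1,d2) ✗  (p2,d2,r2)→scored(r2,d2) ✓  (p2,d3,r2)→scored(r2,d3) ✓  (p2,d4,r2)→scored(r2,d4) ✗  (p2,d4,r3)→scored(r3,d4) ✓  (p3,d2,r3)→scored(r3,d2) ✓  (p3,d2,r4)→scored(r4,d2) ✗  (p3,d3,r4)→scored(r4,d3) ✗  (p4,d1,r1)→scored(r1,d1) ✓  (p4,d1,r2)→scored(r2,d1) ✓  (p4,d4,r2)→scored(r2,d4) ✗
Counterexamples (restrictor triples failing the scope): 8.

8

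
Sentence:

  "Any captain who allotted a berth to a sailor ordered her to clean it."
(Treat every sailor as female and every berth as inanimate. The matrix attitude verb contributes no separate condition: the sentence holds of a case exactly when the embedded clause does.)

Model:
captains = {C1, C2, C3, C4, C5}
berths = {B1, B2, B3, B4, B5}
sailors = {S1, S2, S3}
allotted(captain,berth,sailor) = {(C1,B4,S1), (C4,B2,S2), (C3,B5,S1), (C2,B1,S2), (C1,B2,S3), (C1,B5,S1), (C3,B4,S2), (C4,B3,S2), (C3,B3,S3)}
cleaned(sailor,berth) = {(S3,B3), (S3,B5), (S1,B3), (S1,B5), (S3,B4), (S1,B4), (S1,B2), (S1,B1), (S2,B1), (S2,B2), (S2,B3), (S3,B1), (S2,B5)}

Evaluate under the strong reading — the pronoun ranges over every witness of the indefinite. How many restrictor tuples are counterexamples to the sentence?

"her" takes "a sailor" as antecedent and "it" takes "a berth"; both are donkey pronouns co-varying with the restrictor.
Strong reading: for every (c,b,s) with allotted(c,b,s), cleaned(s,b).
Restrictor triples: (C1,B2,S3)→cleaned(S3,B2) ✗  (C1,B4,S1)→cleaned(S1,B4) ✓  (C1,B5,S1)→cleaned(S1,B5) ✓  (C2,B1,S2)→cleaned(S2,B1) ✓  (C3,B3,S3)→cleaned(S3,B3) ✓  (C3,B4,S2)→cleaned(S2,B4) ✗  (C3,B5,S1)→cleaned(S1,B5) ✓  (C4,B2,S2)→cleaned(S2,B2) ✓  (C4,B3,S2)→cleaned(S2,B3) ✓
Counterexamples (restrictor triples failing the scope): 2.

2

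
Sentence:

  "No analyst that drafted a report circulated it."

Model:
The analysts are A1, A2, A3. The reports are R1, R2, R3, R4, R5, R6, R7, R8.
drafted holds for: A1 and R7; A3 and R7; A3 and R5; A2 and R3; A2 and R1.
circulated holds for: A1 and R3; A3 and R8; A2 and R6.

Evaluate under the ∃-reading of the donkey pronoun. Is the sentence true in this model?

"it" takes "a report" as antecedent — a donkey pronoun bound across the clause boundary.
Truth condition: for no (a,r) with drafted(a,r) does circulated(a,r) hold.
Restrictor pairs — does the scope hold? (A1,R7):fails  (A2,R1):fails  (A2,R3):fails  (A3,R5):fails  (A3,R7):fails
Scope holds for no restrictor pair, so the sentence is true.

True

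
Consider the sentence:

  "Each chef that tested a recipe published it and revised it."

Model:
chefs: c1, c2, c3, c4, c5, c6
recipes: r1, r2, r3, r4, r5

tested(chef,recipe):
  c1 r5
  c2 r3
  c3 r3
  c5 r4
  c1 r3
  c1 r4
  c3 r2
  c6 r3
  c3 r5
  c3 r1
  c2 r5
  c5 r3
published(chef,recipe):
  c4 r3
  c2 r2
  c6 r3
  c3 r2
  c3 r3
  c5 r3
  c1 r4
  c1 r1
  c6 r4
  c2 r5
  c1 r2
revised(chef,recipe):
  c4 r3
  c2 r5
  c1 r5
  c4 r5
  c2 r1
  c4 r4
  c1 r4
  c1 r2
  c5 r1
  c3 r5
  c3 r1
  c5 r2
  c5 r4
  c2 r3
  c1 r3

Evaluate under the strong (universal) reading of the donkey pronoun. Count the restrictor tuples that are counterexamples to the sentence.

10

"it" takes "a recipe" as antecedent — a donkey pronoun bound across the clause boundary.
Strong reading: for every (c,r) with tested(c,r), published(c,r) ∧ revised(c,r).
Restrictor pairs: (c1,r3) ✗  (c1,r4) ✓  (c1,r5) ✗  (c2,r3) ✗  (c2,r5) ✓  (c3,r1) ✗  (c3,r2) ✗  (c3,r3) ✗  (c3,r5) ✗  (c5,r3) ✗  (c5,r4) ✗  (c6,r3) ✗
Counterexamples (restrictor pairs failing the scope): 10.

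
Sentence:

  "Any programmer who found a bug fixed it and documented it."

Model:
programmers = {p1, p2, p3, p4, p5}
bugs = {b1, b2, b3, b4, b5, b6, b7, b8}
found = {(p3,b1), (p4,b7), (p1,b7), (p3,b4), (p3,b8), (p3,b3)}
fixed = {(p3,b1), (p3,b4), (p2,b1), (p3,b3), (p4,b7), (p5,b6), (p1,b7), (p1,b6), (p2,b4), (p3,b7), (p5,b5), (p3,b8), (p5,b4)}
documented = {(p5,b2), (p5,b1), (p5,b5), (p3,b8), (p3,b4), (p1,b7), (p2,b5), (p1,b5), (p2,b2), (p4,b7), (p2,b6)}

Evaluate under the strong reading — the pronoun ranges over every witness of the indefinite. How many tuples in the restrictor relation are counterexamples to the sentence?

2

"it" takes "a bug" as antecedent — a donkey pronoun bound across the clause boundary.
Strong reading: for every (p,b) with found(p,b), fixed(p,b) ∧ documented(p,b).
Restrictor pairs: (p1,b7) ✓  (p3,b1) ✗  (p3,b3) ✗  (p3,b4) ✓  (p3,b8) ✓  (p4,b7) ✓
Counterexamples (restrictor pairs failing the scope): 2.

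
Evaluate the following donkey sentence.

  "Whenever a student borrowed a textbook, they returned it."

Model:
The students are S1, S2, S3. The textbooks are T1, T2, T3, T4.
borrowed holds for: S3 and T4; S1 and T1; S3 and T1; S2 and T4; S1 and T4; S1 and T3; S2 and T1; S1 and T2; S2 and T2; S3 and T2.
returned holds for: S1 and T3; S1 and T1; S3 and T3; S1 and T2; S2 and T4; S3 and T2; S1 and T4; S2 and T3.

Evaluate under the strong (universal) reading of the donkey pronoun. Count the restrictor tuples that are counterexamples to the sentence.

"it" takes "a textbook" as antecedent — a donkey pronoun bound across the clause boundary.
Strong reading: for every (s,t) with borrowed(s,t), returned(s,t).
Restrictor pairs: (S1,T1) ✓  (S1,T2) ✓  (S1,T3) ✓  (S1,T4) ✓  (S2,T1) ✗  (S2,T2) ✗  (S2,T4) ✓  (S3,T1) ✗  (S3,T2) ✓  (S3,T4) ✗
Counterexamples (restrictor pairs failing the scope): 4.

4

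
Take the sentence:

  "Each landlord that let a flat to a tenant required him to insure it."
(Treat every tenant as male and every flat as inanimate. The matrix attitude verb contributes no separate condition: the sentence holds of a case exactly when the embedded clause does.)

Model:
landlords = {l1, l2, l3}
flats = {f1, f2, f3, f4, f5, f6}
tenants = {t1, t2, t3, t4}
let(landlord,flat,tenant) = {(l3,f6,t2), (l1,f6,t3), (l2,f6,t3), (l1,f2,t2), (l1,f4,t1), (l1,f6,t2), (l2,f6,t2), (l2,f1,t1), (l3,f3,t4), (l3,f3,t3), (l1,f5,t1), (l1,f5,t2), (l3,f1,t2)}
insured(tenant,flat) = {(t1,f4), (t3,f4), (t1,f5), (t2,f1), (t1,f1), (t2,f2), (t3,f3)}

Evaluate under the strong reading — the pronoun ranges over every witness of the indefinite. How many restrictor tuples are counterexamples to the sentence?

"him" takes "a tenant" as antecedent and "it" takes "a flat"; both are donkey pronouns co-varying with the restrictor.
Strong reading: for every (l,f,t) with let(l,f,t), insured(t,f).
Restrictor triples: (l1,f2,t2)→insured(t2,f2) ✓  (l1,f4,t1)→insured(t1,f4) ✓  (l1,f5,t1)→insured(t1,f5) ✓  (l1,f5,t2)→insured(t2,f5) ✗  (l1,f6,t2)→insured(t2,f6) ✗  (l1,f6,t3)→insured(t3,f6) ✗  (l2,f1,t1)→insured(t1,f1) ✓  (l2,f6,t2)→insured(t2,f6) ✗  (l2,f6,t3)→insured(t3,f6) ✗  (l3,f1,t2)→insured(t2,f1) ✓  (l3,f3,t3)→insured(t3,f3) ✓  (l3,f3,t4)→insured(t4,f3) ✗  (l3,f6,t2)→insured(t2,f6) ✗
Counterexamples (restrictor triples failing the scope): 7.

7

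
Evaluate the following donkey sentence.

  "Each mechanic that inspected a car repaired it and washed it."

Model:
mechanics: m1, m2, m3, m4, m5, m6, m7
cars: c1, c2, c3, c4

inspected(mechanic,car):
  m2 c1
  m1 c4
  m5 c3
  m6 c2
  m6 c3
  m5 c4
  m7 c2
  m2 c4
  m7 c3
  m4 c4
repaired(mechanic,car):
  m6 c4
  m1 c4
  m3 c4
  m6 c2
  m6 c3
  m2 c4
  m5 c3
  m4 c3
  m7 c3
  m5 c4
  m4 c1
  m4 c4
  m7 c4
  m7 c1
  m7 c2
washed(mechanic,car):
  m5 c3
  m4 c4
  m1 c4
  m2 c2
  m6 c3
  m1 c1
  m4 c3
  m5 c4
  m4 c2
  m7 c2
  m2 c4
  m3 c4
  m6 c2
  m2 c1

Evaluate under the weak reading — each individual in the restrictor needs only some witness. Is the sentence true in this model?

True

"it" takes "a car" as antecedent — a donkey pronoun bound across the clause boundary.
Weak reading: every mechanic m with some inspected-car has at least one inspected-car c such that repaired(m,c) ∧ washed(m,c).
Per mechanic: m1:✓  m2:✓  m4:✓  m5:✓  m6:✓  m7:✓
Every mechanic in the restrictor has a witness.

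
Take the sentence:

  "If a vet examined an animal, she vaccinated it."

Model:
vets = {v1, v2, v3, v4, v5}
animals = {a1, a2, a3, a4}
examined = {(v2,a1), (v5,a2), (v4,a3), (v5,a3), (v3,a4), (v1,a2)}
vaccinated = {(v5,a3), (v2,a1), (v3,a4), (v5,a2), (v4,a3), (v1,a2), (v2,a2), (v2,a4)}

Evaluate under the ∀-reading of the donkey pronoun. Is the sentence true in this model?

True

"it" takes "an animal" as antecedent — a donkey pronoun bound across the clause boundary.
Strong reading: for every (v,a) with examined(v,a), vaccinated(v,a).
Restrictor pairs: (v1,a2) ✓  (v2,a1) ✓  (v3,a4) ✓  (v4,a3) ✓  (v5,a2) ✓  (v5,a3) ✓
Every restrictor pair satisfies the scope.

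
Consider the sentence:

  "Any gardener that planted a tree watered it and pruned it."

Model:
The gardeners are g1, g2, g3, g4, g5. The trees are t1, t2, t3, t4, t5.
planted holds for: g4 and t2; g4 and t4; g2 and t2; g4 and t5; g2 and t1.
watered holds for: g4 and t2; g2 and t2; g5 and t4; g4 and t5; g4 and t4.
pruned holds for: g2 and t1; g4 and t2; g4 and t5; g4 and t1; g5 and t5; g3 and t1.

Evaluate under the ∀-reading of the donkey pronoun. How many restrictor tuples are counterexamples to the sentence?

"it" takes "a tree" as antecedent — a donkey pronoun bound across the clause boundary.
Strong reading: for every (g,t) with planted(g,t), watered(g,t) ∧ pruned(g,t).
Restrictor pairs: (g2,t1) ✗  (g2,t2) ✗  (g4,t2) ✓  (g4,t4) ✗  (g4,t5) ✓
Counterexamples (restrictor pairs failing the scope): 3.

3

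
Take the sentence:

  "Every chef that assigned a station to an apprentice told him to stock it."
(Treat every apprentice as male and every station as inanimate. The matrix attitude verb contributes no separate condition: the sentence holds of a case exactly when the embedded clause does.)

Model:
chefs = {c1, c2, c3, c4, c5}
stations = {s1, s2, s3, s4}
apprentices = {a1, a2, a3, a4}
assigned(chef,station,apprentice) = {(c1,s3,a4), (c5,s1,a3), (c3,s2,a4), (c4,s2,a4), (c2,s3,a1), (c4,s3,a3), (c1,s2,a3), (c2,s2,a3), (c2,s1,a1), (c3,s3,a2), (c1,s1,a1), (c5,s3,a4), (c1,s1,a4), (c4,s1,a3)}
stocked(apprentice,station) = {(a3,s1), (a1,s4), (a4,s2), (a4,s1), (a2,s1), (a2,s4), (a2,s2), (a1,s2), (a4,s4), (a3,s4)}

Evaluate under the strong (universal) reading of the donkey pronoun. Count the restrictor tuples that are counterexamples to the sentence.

9

"him" takes "an apprentice" as antecedent and "it" takes "a station"; both are donkey pronouns co-varying with the restrictor.
Strong reading: for every (c,s,a) with assigned(c,s,a), stocked(a,s).
Restrictor triples: (c1,s1,a1)→stocked(a1,s1) ✗  (c1,s1,a4)→stocked(a4,s1) ✓  (c1,s2,a3)→stocked(a3,s2) ✗  (c1,s3,a4)→stocked(a4,s3) ✗  (c2,s1,a1)→stocked(a1,s1) ✗  (c2,s2,a3)→stocked(a3,s2) ✗  (c2,s3,a1)→stocked(a1,s3) ✗  (c3,s2,a4)→stocked(a4,s2) ✓  (c3,s3,a2)→stocked(a2,s3) ✗  (c4,s1,a3)→stocked(a3,s1) ✓  (c4,s2,a4)→stocked(a4,s2) ✓  (c4,s3,a3)→stocked(a3,s3) ✗  (c5,s1,a3)→stocked(a3,s1) ✓  (c5,s3,a4)→stocked(a4,s3) ✗
Counterexamples (restrictor triples failing the scope): 9.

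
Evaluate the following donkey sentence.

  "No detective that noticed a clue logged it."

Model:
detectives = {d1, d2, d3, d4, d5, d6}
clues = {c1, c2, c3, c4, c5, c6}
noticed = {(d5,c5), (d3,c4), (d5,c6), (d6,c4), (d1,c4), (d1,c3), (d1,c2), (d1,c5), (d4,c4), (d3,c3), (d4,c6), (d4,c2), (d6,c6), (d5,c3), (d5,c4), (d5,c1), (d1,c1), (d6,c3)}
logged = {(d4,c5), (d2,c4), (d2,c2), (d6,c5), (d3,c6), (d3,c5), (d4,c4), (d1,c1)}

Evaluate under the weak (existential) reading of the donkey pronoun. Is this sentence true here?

"it" takes "a clue" as antecedent — a donkey pronoun bound across the clause boundary.
Truth condition: for no (d,c) with noticed(d,c) does logged(d,c) hold.
Restrictor pairs — does the scope hold? (d1,c1):holds  (d1,c2):fails  (d1,c3):fails  (d1,c4):fails  (d1,c5):fails  (d3,c3):fails  (d3,c4):fails  (d4,c2):fails  (d4,c4):holds  (d4,c6):fails  (d5,c1):fails  (d5,c3):fails  (d5,c4):fails  (d5,c5):fails  (d5,c6):fails  (d6,c3):fails  (d6,c4):fails  (d6,c6):fails
Scope holds for 2 pair(s), so the sentence is false.

False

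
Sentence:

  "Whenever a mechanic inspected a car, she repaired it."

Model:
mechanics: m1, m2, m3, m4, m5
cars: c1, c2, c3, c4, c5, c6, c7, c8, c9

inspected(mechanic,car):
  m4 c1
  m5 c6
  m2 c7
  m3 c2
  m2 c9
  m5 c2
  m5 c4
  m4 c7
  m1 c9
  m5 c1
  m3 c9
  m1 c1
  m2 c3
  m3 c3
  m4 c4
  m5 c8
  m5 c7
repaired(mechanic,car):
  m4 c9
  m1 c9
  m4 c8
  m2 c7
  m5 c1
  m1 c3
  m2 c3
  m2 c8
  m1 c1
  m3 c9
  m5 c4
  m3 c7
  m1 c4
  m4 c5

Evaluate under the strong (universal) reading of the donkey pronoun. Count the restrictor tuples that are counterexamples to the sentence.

"it" takes "a car" as antecedent — a donkey pronoun bound across the clause boundary.
Strong reading: for every (m,c) with inspected(m,c), repaired(m,c).
Restrictor pairs: (m1,c1) ✓  (m1,c9) ✓  (m2,c3) ✓  (m2,c7) ✓  (m2,c9) ✗  (m3,c2) ✗  (m3,c3) ✗  (m3,c9) ✓  (m4,c1) ✗  (m4,c4) ✗  (m4,c7) ✗  (m5,c1) ✓  (m5,c2) ✗  (m5,c4) ✓  (m5,c6) ✗  (m5,c7) ✗  (m5,c8) ✗
Counterexamples (restrictor pairs failing the scope): 10.

10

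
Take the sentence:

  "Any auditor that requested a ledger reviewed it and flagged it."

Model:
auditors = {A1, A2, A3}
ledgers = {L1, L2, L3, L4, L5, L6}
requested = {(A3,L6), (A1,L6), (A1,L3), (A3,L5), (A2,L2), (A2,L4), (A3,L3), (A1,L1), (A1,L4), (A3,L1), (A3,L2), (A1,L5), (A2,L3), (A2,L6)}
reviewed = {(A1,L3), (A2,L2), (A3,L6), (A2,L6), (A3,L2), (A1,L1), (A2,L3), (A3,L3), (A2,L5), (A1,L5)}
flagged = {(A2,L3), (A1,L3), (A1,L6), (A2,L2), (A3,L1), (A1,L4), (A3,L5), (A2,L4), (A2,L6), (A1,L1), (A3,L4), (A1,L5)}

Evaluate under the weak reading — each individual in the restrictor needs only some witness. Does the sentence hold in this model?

"it" takes "a ledger" as antecedent — a donkey pronoun bound across the clause boundary.
Weak reading: every auditor a with some requested-ledger has at least one requested-ledger l such that reviewed(a,l) ∧ flagged(a,l).
Per auditor: A1:✓  A2:✓  A3:✗
A3 has no witness among its requested-ledgers.

False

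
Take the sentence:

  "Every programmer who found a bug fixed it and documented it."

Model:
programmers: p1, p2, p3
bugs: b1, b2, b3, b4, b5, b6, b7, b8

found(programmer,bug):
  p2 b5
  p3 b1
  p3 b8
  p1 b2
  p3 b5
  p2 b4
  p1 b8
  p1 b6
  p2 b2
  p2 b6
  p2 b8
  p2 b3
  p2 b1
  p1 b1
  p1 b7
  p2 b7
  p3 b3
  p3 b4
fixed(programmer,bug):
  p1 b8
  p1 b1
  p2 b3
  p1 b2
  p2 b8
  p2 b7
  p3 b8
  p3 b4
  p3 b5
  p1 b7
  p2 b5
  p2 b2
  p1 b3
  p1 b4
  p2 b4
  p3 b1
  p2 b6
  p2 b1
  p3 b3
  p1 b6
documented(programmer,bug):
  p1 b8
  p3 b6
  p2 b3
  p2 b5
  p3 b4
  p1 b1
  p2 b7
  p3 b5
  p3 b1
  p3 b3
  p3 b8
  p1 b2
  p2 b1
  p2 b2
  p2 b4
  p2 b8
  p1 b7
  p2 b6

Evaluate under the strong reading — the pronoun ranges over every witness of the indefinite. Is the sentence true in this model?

"it" takes "a bug" as antecedent — a donkey pronoun bound across the clause boundary.
Strong reading: for every (p,b) with found(p,b), fixed(p,b) ∧ documented(p,b).
Restrictor pairs: (p1,b1) ✓  (p1,b2) ✓  (p1,b6) ✗  (p1,b7) ✓  (p1,b8) ✓  (p2,b1) ✓  (p2,b2) ✓  (p2,b3) ✓  (p2,b4) ✓  (p2,b5) ✓  (p2,b6) ✓  (p2,b7) ✓  (p2,b8) ✓  (p3,b1) ✓  (p3,b3) ✓  (p3,b4) ✓  (p3,b5) ✓  (p3,b8) ✓
Counterexample: (p1,b6) is in found but fails the scope.

False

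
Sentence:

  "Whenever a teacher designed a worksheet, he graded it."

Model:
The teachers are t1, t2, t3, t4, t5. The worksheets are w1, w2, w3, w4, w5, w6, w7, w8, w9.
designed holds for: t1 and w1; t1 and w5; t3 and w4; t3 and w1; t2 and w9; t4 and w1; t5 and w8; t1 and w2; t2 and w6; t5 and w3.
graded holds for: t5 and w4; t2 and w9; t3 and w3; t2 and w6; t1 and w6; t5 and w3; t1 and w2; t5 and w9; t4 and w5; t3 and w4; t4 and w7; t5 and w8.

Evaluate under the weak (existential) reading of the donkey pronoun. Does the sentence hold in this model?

"it" takes "a worksheet" as antecedent — a donkey pronoun bound across the clause boundary.
Weak reading: every teacher t with some designed-worksheet has at least one designed-worksheet w such that graded(t,w).
Per teacher: t1:✓  t2:✓  t3:✓  t4:✗  t5:✓
t4 has no witness among its designed-worksheets.

False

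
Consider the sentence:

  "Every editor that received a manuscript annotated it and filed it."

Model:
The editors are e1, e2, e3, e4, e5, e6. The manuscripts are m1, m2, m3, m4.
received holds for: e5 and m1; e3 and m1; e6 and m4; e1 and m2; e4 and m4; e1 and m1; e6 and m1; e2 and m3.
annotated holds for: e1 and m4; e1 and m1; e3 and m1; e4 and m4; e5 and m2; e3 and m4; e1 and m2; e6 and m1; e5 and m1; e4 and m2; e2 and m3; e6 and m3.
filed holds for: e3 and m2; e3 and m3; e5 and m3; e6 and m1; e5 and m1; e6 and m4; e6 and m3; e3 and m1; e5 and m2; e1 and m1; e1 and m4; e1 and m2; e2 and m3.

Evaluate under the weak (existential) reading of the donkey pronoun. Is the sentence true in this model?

False

"it" takes "a manuscript" as antecedent — a donkey pronoun bound across the clause boundary.
Weak reading: every editor e with some received-manuscript has at least one received-manuscript m such that annotated(e,m) ∧ filed(e,m).
Per editor: e1:✓  e2:✓  e3:✓  e4:✗  e5:✓  e6:✓
e4 has no witness among its received-manuscripts.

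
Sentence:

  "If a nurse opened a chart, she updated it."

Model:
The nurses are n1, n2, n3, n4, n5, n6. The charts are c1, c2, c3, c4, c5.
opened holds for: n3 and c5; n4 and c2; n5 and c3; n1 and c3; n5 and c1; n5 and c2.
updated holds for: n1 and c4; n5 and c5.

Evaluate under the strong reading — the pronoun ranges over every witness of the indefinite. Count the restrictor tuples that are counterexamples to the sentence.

6

"it" takes "a chart" as antecedent — a donkey pronoun bound across the clause boundary.
Strong reading: for every (n,c) with opened(n,c), updated(n,c).
Restrictor pairs: (n1,c3) ✗  (n3,c5) ✗  (n4,c2) ✗  (n5,c1) ✗  (n5,c2) ✗  (n5,c3) ✗
Counterexamples (restrictor pairs failing the scope): 6.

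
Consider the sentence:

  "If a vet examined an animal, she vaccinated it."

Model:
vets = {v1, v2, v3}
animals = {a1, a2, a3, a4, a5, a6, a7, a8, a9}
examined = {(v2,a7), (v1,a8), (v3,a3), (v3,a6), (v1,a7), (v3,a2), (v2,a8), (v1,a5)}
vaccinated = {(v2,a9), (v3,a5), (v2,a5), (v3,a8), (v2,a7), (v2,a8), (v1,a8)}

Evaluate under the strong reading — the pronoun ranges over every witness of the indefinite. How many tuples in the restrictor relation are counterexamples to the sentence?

5

"it" takes "an animal" as antecedent — a donkey pronoun bound across the clause boundary.
Strong reading: for every (v,a) with examined(v,a), vaccinated(v,a).
Restrictor pairs: (v1,a5) ✗  (v1,a7) ✗  (v1,a8) ✓  (v2,a7) ✓  (v2,a8) ✓  (v3,a2) ✗  (v3,a3) ✗  (v3,a6) ✗
Counterexamples (restrictor pairs failing the scope): 5.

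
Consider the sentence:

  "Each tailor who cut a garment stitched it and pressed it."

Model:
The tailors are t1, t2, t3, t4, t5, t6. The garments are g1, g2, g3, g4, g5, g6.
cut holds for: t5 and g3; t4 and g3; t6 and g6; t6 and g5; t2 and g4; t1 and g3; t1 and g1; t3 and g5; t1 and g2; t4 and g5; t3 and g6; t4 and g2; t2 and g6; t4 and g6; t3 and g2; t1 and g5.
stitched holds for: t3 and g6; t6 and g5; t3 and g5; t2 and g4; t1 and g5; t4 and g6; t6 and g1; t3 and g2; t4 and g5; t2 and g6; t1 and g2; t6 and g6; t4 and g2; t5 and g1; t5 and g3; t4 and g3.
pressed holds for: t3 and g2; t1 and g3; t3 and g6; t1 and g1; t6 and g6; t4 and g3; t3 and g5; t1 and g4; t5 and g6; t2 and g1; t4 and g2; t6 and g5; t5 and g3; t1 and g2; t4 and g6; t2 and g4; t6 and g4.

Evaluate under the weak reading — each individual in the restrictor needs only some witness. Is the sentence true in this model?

"it" takes "a garment" as antecedent — a donkey pronoun bound across the clause boundary.
Weak reading: every tailor t with some cut-garment has at least one cut-garment g such that stitched(t,g) ∧ pressed(t,g).
Per tailor: t1:✓  t2:✓  t3:✓  t4:✓  t5:✓  t6:✓
Every tailor in the restrictor has a witness.

True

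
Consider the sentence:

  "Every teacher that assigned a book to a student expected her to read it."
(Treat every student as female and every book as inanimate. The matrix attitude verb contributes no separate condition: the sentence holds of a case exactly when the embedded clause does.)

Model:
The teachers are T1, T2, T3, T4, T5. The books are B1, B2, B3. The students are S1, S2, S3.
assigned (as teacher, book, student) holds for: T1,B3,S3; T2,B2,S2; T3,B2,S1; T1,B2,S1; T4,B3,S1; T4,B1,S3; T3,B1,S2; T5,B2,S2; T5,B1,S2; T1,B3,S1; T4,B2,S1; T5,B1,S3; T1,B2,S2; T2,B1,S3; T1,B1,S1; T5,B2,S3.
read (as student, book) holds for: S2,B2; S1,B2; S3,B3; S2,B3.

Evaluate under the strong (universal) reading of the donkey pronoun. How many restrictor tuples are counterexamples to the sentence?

9

"her" takes "a student" as antecedent and "it" takes "a book"; both are donkey pronouns co-varying with the restrictor.
Strong reading: for every (t,b,s) with assigned(t,b,s), read(s,b).
Restrictor triples: (T1,B1,S1)→read(S1,B1) ✗  (T1,B2,S1)→read(S1,B2) ✓  (T1,B2,S2)→read(S2,B2) ✓  (T1,B3,S1)→read(S1,B3) ✗  (T1,B3,S3)→read(S3,B3) ✓  (T2,B1,S3)→read(S3,B1) ✗  (T2,B2,S2)→read(S2,B2) ✓  (T3,B1,S2)→read(S2,B1) ✗  (T3,B2,S1)→read(S1,B2) ✓  (T4,B1,S3)→read(S3,B1) ✗  (T4,B2,S1)→read(S1,B2) ✓  (T4,B3,S1)→read(S1,B3) ✗  (T5,B1,S2)→read(S2,B1) ✗  (T5,B1,S3)→read(S3,B1) ✗  (T5,B2,S2)→read(S2,B2) ✓  (T5,B2,S3)→read(S3,B2) ✗
Counterexamples (restrictor triples failing the scope): 9.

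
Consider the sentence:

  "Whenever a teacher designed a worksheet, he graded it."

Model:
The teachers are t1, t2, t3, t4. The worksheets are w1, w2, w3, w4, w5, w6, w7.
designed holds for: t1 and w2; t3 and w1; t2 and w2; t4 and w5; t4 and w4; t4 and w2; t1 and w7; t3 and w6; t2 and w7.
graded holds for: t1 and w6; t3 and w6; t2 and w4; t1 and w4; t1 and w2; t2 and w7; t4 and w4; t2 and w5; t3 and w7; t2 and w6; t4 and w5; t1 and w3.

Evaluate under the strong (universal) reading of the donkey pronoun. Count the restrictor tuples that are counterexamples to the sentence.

"it" takes "a worksheet" as antecedent — a donkey pronoun bound across the clause boundary.
Strong reading: for every (t,w) with designed(t,w), graded(t,w).
Restrictor pairs: (t1,w2) ✓  (t1,w7) ✗  (t2,w2) ✗  (t2,w7) ✓  (t3,w1) ✗  (t3,w6) ✓  (t4,w2) ✗  (t4,w4) ✓  (t4,w5) ✓
Counterexamples (restrictor pairs failing the scope): 4.

4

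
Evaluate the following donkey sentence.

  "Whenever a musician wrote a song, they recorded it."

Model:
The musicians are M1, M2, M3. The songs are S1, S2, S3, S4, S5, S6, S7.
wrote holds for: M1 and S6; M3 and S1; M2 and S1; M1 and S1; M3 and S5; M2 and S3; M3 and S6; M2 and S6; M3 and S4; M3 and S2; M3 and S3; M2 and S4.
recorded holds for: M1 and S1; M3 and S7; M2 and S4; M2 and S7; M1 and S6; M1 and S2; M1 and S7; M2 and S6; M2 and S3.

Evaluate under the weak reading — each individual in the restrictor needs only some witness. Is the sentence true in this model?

False

"it" takes "a song" as antecedent — a donkey pronoun bound across the clause boundary.
Weak reading: every musician m with some wrote-song has at least one wrote-song s such that recorded(m,s).
Per musician: M1:✓  M2:✓  M3:✗
M3 has no witness among its wrote-songs.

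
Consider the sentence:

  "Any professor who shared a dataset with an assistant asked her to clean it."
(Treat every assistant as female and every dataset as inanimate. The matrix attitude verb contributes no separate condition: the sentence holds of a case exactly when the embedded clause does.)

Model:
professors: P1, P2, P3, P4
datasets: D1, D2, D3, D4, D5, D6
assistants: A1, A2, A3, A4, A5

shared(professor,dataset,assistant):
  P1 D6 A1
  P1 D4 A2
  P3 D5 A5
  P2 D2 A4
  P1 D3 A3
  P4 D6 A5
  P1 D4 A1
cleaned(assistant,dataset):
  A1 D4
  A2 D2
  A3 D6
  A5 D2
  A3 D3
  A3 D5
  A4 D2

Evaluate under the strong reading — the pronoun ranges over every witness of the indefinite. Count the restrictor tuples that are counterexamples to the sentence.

"her" takes "an assistant" as antecedent and "it" takes "a dataset"; both are donkey pronouns co-varying with the restrictor.
Strong reading: for every (p,d,a) with shared(p,d,a), cleaned(a,d).
Restrictor triples: (P1,D3,A3)→cleaned(A3,D3) ✓  (P1,D4,A1)→cleaned(A1,D4) ✓  (P1,D4,A2)→cleaned(A2,D4) ✗  (P1,D6,A1)→cleaned(A1,D6) ✗  (P2,D2,A4)→cleaned(A4,D2) ✓  (P3,D5,A5)→cleaned(A5,D5) ✗  (P4,D6,A5)→cleaned(A5,D6) ✗
Counterexamples (restrictor triples failing the scope): 4.

4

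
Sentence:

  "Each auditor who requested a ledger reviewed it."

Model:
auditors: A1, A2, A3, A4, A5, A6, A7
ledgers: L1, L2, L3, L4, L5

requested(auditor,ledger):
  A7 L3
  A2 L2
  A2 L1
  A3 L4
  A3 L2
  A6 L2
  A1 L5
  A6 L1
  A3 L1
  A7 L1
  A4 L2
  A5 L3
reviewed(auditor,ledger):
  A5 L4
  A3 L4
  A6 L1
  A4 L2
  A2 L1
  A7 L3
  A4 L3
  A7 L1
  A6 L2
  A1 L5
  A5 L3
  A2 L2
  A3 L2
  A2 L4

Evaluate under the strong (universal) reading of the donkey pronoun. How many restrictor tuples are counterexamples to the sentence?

1

"it" takes "a ledger" as antecedent — a donkey pronoun bound across the clause boundary.
Strong reading: for every (a,l) with requested(a,l), reviewed(a,l).
Restrictor pairs: (A1,L5) ✓  (A2,L1) ✓  (A2,L2) ✓  (A3,L1) ✗  (A3,L2) ✓  (A3,L4) ✓  (A4,L2) ✓  (A5,L3) ✓  (A6,L1) ✓  (A6,L2) ✓  (A7,L1) ✓  (A7,L3) ✓
Counterexamples (restrictor pairs failing the scope): 1.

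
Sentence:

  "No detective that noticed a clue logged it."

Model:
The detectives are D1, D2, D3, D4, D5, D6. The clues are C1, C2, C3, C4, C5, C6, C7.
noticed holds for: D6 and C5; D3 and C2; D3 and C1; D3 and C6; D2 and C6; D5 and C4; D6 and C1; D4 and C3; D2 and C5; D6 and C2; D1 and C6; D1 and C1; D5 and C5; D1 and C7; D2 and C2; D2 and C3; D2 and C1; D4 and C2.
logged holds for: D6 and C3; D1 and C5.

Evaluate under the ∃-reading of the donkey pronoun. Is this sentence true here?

True

"it" takes "a clue" as antecedent — a donkey pronoun bound across the clause boundary.
Truth condition: for no (d,c) with noticed(d,c) does logged(d,c) hold.
Restrictor pairs — does the scope hold? (D1,C1):fails  (D1,C6):fails  (D1,C7):fails  (D2,C1):fails  (D2,C2):fails  (D2,C3):fails  (D2,C5):fails  (D2,C6):fails  (D3,C1):fails  (D3,C2):fails  (D3,C6):fails  (D4,C2):fails  (D4,C3):fails  (D5,C4):fails  (D5,C5):fails  (D6,C1):fails  (D6,C2):fails  (D6,C5):fails
Scope holds for no restrictor pair, so the sentence is true.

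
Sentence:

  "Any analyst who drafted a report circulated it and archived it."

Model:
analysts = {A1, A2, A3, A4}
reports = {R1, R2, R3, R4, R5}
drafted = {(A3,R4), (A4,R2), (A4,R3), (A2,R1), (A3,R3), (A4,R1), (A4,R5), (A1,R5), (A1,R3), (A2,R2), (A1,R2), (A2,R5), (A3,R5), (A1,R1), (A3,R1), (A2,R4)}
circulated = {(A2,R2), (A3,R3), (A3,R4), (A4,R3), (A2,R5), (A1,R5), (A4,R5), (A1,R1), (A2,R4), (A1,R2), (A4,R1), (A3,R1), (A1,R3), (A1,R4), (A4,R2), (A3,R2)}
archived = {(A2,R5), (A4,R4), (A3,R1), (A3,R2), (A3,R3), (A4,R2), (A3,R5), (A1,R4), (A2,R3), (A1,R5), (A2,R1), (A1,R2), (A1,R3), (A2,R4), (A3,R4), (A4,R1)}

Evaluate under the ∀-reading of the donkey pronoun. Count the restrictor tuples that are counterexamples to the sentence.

"it" takes "a report" as antecedent — a donkey pronoun bound across the clause boundary.
Strong reading: for every (a,r) with drafted(a,r), circulated(a,r) ∧ archived(a,r).
Restrictor pairs: (A1,R1) ✗  (A1,R2) ✓  (A1,R3) ✓  (A1,R5) ✓  (A2,R1) ✗  (A2,R2) ✗  (A2,R4) ✓  (A2,R5) ✓  (A3,R1) ✓  (A3,R3) ✓  (A3,R4) ✓  (A3,R5) ✗  (A4,R1) ✓  (A4,R2) ✓  (A4,R3) ✗  (A4,R5) ✗
Counterexamples (restrictor pairs failing the scope): 6.

6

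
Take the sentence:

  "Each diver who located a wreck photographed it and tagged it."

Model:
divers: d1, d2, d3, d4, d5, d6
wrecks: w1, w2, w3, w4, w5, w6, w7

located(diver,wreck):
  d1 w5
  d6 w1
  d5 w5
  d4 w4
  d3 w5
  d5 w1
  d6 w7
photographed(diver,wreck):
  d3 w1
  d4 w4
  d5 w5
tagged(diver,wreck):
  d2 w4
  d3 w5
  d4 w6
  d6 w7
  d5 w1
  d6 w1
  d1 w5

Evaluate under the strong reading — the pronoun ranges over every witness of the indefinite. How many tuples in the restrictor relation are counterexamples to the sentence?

7

"it" takes "a wreck" as antecedent — a donkey pronoun bound across the clause boundary.
Strong reading: for every (d,w) with located(d,w), photographed(d,w) ∧ tagged(d,w).
Restrictor pairs: (d1,w5) ✗  (d3,w5) ✗  (d4,w4) ✗  (d5,w1) ✗  (d5,w5) ✗  (d6,w1) ✗  (d6,w7) ✗
Counterexamples (restrictor pairs failing the scope): 7.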